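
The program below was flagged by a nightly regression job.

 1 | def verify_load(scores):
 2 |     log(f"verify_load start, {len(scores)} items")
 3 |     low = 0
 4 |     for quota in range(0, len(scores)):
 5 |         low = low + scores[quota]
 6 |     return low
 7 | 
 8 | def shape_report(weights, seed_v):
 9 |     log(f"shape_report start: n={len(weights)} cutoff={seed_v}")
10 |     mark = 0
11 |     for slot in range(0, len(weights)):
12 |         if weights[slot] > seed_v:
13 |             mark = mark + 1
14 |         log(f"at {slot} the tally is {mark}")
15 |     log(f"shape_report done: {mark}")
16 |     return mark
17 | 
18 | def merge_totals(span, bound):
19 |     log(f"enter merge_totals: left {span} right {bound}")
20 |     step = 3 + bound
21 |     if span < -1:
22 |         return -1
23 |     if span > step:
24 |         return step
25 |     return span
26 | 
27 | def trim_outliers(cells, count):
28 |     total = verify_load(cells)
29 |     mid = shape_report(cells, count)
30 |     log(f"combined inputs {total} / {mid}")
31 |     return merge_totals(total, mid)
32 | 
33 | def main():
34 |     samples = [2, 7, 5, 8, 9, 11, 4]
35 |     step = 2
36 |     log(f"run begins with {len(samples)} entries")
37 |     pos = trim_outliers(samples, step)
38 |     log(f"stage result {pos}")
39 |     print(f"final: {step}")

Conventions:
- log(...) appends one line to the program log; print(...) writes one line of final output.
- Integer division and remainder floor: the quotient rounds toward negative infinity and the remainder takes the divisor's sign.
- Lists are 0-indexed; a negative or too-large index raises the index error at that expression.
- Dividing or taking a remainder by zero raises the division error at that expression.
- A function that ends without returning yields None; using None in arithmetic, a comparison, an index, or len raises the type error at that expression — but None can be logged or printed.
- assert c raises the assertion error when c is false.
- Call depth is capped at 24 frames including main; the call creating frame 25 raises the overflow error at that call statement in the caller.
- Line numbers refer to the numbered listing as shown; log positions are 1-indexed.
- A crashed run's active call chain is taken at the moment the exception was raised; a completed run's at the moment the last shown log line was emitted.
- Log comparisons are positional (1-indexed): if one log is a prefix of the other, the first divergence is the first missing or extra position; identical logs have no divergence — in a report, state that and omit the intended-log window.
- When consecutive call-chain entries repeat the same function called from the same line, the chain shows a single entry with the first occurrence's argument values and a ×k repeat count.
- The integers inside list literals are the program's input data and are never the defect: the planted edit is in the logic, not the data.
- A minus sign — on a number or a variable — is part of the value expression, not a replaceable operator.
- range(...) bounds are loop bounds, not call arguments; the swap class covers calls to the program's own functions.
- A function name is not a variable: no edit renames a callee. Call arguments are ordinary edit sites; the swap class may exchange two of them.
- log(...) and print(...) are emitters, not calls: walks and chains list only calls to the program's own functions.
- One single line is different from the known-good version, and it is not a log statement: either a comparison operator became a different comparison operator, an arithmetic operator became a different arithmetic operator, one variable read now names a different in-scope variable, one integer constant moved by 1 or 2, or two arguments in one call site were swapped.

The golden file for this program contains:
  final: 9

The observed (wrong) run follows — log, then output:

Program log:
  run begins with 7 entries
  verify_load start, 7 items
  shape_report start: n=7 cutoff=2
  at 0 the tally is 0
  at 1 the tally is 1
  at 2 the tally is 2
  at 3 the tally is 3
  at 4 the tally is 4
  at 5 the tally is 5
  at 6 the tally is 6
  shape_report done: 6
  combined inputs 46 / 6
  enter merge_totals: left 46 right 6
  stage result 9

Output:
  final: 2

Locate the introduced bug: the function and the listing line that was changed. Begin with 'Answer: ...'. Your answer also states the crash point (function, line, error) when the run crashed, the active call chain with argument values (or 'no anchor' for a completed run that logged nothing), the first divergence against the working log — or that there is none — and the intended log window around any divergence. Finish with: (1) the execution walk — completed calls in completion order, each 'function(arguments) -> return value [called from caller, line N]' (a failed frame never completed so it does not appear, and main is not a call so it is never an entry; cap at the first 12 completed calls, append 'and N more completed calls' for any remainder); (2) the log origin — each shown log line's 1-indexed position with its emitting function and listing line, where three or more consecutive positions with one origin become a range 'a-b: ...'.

Answer: the defect is in main at line 39.
Key observation: Every logged value matches the working version; the printed result is what differs.
Call chain: main.
First divergence: there is none — every log position agrees.
Execution walk:
  verify_load([2, 7, 5, 8, 9, 11, 4]) -> 46  [called from trim_outliers, line 28]
  shape_report([2, 7, 5, 8, 9, 11, 4], 2) -> 6  [called from trim_outliers, line 29]
  merge_totals(46, 6) -> 9  [called from trim_outliers, line 31]
  trim_outliers([2, 7, 5, 8, 9, 11, 4], 2) -> 9  [called from main, line 37]
Log origin:
  1: from main, line 36
  2: from verify_load, line 2
  3: from shape_report, line 9
  4-10: from shape_report, line 14
  11: from shape_report, line 15
  12: from trim_outliers, line 30
  13: from merge_totals, line 19
  14: from main, line 38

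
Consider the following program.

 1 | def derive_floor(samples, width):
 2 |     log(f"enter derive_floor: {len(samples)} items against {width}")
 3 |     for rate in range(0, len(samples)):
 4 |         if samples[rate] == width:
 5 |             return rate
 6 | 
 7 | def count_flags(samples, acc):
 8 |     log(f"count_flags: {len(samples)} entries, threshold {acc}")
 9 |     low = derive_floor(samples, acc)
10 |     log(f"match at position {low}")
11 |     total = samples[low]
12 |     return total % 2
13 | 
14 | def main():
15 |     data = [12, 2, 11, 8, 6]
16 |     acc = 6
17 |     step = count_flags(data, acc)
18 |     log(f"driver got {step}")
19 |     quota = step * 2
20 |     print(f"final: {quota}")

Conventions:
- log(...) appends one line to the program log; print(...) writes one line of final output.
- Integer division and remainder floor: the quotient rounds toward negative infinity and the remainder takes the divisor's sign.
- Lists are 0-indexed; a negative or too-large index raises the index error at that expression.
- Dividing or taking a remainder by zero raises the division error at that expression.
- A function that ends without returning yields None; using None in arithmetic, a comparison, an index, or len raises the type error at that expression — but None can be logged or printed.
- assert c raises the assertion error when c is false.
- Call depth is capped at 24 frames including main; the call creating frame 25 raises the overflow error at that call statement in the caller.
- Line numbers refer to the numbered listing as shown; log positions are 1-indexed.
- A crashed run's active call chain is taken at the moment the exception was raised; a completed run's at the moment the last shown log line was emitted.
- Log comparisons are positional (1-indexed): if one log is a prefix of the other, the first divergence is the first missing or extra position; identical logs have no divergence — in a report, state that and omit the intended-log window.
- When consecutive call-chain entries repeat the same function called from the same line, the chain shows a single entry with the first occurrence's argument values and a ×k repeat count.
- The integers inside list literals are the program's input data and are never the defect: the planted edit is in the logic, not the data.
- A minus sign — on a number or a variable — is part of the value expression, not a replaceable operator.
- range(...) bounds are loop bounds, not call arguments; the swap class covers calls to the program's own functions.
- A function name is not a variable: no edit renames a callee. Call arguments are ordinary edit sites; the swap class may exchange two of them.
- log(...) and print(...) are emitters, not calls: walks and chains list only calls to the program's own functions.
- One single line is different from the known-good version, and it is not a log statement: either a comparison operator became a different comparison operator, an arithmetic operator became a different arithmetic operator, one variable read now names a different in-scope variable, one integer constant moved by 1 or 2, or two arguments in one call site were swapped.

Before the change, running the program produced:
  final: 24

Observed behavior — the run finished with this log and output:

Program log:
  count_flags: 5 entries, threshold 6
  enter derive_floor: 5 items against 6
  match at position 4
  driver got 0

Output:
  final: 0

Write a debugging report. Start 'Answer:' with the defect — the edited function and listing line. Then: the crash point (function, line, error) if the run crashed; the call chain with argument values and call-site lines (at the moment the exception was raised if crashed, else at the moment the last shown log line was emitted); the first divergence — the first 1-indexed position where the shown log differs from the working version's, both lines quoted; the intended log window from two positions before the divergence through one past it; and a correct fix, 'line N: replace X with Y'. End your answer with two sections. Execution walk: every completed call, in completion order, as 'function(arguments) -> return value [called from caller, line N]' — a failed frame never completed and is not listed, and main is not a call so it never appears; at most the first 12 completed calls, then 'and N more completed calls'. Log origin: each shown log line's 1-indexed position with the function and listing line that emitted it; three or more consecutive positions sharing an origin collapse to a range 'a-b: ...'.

Answer: the defect is in count_flags at line 12.
Core observation: Position 4 is the first bad log line: 'driver got 0' should read 'driver got 12'.
Call chain: main.
First divergence: position 4 — the shown line 'driver got 0' should read 'driver got 12'.
Intended log window:
  2: enter derive_floor: 5 items against 6
  3: match at position 4
  4: driver got 12
Execution walk:
  derive_floor([12, 2, 11, 8, 6], 6) -> 4  [called from count_flags, line 9]
  count_flags([12, 2, 11, 8, 6], 6) -> 0  [called from main, line 17]
Log line origins:
  1 — count_flags, line 8
  2 — derive_floor, line 2
  3 — count_flags, line 10
  4 — main, line 18
A correct fix: line 12: replace `%` with `*`.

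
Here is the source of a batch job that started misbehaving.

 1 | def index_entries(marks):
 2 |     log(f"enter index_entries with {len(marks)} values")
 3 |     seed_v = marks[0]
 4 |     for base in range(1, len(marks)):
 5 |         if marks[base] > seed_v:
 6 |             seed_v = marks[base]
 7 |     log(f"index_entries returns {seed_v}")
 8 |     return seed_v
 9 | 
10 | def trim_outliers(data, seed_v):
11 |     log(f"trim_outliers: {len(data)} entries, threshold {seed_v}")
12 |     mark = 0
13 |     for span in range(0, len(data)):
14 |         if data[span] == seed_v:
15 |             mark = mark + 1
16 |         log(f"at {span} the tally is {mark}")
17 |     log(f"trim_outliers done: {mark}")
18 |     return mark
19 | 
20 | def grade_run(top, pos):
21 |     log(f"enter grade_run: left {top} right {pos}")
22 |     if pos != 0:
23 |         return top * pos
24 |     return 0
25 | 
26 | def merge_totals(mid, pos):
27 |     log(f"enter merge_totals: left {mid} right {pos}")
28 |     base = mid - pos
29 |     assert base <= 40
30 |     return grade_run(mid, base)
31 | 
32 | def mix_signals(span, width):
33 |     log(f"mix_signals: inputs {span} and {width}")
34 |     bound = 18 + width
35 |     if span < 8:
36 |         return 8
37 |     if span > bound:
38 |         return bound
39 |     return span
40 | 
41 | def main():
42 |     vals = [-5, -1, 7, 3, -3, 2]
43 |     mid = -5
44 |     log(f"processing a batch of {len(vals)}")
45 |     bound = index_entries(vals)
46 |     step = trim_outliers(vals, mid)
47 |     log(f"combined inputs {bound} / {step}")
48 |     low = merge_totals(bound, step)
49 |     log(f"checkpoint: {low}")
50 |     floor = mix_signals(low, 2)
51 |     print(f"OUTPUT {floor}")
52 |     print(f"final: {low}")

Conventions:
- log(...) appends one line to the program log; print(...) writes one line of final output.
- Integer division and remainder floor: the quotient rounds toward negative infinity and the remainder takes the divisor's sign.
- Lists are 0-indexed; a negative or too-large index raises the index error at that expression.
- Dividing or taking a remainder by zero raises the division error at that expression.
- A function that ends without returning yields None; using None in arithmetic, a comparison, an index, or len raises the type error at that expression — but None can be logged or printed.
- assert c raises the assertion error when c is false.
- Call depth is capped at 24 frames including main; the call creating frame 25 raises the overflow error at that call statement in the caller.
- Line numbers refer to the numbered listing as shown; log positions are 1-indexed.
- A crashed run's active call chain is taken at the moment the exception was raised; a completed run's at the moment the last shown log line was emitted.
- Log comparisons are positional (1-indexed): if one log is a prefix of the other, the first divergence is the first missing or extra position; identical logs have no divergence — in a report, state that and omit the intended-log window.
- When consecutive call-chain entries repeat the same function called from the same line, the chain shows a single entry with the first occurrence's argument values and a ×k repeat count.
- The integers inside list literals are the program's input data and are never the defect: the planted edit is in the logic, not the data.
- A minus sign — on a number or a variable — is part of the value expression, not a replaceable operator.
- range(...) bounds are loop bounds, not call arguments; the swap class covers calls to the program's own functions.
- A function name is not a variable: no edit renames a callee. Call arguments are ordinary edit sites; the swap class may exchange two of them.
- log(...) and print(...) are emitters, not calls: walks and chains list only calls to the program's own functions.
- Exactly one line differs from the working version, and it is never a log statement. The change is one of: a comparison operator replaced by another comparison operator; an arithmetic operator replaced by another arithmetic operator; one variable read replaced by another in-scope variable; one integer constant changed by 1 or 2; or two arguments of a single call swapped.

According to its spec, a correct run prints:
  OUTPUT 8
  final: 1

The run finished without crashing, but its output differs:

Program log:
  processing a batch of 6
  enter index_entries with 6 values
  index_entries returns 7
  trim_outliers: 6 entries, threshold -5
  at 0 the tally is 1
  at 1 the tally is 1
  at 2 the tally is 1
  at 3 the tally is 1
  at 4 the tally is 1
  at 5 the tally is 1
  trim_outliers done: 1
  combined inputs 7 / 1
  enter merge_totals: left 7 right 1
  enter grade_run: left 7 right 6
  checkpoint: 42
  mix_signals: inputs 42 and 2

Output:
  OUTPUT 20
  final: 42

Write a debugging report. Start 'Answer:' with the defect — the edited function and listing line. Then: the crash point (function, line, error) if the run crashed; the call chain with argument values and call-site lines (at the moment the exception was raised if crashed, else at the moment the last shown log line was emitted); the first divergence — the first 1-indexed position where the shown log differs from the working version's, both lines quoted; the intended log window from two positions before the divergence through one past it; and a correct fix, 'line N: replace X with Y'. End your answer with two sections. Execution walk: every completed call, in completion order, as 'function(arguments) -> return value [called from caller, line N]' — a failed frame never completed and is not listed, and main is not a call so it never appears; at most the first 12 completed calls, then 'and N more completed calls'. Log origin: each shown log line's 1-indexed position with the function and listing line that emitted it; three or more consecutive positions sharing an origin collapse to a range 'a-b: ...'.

Answer: the defect is in grade_run at line 23.
Core observation: Log line 15 is where behavior first shows: 'checkpoint: 42' appears instead of 'checkpoint: 1'.
Call chain: main -> mix_signals(42, 2) (called at line 50).
First divergence: position 15 — shown 'checkpoint: 42', intended 'checkpoint: 1'.
Intended log window:
  13: enter merge_totals: left 7 right 1
  14: enter grade_run: left 7 right 6
  15: checkpoint: 1
  16: mix_signals: inputs 1 and 2
Execution walk:
  index_entries([-5, -1, 7, 3, -3, 2]) -> 7  [called from main, line 45]
  trim_outliers([-5, -1, 7, 3, -3, 2], -5) -> 1  [called from main, line 46]
  grade_run(7, 6) -> 42  [called from merge_totals, line 30]
  merge_totals(7, 1) -> 42  [called from main, line 48]
  mix_signals(42, 2) -> 20  [called from main, line 50]
Log line origins:
  1: emitted by main (line 44)
  2: emitted by index_entries (line 2)
  3: emitted by index_entries (line 7)
  4: emitted by trim_outliers (line 11)
  5-10: emitted by trim_outliers (line 16)
  11: emitted by trim_outliers (line 17)
  12: emitted by main (line 47)
  13: emitted by merge_totals (line 27)
  14: emitted by grade_run (line 21)
  15: emitted by main (line 49)
  16: emitted by mix_signals (line 33)
A correct fix: line 23: replace `*` with `//`.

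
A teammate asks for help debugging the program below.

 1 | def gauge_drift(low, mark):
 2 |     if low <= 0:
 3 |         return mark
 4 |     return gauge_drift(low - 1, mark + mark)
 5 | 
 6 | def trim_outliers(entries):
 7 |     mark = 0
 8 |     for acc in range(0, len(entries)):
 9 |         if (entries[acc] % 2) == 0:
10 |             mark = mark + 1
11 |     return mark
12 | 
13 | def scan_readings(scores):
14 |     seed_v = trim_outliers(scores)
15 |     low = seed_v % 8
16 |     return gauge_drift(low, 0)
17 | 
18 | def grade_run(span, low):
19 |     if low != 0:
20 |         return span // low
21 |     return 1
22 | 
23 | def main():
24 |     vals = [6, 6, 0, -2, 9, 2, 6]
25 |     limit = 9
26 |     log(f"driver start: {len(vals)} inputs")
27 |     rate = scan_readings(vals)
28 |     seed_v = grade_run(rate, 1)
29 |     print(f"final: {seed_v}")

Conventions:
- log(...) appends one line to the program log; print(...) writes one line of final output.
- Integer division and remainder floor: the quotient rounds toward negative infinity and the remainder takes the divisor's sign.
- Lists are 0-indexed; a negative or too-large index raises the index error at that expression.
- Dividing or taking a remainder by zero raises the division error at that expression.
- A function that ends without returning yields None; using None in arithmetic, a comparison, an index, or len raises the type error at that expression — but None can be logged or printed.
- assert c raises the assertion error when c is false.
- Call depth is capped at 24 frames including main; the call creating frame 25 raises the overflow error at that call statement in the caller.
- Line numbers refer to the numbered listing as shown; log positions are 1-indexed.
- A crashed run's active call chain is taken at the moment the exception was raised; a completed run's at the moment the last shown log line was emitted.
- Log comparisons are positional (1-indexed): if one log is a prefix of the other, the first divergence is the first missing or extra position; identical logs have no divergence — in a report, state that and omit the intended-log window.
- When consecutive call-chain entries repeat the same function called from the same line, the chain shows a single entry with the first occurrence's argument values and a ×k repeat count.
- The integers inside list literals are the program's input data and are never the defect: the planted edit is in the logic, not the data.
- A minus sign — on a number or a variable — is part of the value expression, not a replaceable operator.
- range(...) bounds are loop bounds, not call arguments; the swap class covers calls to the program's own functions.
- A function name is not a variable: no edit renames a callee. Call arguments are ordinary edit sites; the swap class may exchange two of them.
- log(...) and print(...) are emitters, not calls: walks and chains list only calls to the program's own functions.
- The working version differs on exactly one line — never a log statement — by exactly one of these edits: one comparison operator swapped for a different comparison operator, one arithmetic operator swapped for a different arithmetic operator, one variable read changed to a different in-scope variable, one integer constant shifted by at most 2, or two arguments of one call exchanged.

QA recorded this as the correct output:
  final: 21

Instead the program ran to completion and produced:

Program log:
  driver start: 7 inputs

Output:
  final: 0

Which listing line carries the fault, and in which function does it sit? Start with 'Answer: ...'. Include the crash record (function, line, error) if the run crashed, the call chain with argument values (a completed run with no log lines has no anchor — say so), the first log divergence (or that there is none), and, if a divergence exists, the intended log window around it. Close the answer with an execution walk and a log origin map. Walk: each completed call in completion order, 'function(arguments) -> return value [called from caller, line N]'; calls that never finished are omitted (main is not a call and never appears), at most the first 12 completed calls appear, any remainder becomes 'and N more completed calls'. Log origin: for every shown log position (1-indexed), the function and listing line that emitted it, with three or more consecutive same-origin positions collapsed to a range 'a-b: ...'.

Answer: the defect is in gauge_drift at line 4.
Key fact: Nothing in the log betrays the bug — only the output does.
Call chain: main.
First divergence: there is none — every log position agrees.
Execution walk:
  trim_outliers([6, 6, 0, -2, 9, 2, 6]) -> 6  [called from scan_readings, line 14]
  gauge_drift(0, 0) -> 0  [called from gauge_drift, line 4]
  gauge_drift(1, 0) -> 0  [called from gauge_drift, line 4]
  gauge_drift(2, 0) -> 0  [called from gauge_drift, line 4]
  gauge_drift(3, 0) -> 0  [called from gauge_drift, line 4]
  gauge_drift(4, 0) -> 0  [called from gauge_drift, line 4]
  gauge_drift(5, 0) -> 0  [called from gauge_drift, line 4]
  gauge_drift(6, 0) -> 0  [called from scan_readings, line 16]
  scan_readings([6, 6, 0, -2, 9, 2, 6]) -> 0  [called from main, line 27]
  grade_run(0, 1) -> 0  [called from main, line 28]
Origin of each log line:
  1 — main, line 26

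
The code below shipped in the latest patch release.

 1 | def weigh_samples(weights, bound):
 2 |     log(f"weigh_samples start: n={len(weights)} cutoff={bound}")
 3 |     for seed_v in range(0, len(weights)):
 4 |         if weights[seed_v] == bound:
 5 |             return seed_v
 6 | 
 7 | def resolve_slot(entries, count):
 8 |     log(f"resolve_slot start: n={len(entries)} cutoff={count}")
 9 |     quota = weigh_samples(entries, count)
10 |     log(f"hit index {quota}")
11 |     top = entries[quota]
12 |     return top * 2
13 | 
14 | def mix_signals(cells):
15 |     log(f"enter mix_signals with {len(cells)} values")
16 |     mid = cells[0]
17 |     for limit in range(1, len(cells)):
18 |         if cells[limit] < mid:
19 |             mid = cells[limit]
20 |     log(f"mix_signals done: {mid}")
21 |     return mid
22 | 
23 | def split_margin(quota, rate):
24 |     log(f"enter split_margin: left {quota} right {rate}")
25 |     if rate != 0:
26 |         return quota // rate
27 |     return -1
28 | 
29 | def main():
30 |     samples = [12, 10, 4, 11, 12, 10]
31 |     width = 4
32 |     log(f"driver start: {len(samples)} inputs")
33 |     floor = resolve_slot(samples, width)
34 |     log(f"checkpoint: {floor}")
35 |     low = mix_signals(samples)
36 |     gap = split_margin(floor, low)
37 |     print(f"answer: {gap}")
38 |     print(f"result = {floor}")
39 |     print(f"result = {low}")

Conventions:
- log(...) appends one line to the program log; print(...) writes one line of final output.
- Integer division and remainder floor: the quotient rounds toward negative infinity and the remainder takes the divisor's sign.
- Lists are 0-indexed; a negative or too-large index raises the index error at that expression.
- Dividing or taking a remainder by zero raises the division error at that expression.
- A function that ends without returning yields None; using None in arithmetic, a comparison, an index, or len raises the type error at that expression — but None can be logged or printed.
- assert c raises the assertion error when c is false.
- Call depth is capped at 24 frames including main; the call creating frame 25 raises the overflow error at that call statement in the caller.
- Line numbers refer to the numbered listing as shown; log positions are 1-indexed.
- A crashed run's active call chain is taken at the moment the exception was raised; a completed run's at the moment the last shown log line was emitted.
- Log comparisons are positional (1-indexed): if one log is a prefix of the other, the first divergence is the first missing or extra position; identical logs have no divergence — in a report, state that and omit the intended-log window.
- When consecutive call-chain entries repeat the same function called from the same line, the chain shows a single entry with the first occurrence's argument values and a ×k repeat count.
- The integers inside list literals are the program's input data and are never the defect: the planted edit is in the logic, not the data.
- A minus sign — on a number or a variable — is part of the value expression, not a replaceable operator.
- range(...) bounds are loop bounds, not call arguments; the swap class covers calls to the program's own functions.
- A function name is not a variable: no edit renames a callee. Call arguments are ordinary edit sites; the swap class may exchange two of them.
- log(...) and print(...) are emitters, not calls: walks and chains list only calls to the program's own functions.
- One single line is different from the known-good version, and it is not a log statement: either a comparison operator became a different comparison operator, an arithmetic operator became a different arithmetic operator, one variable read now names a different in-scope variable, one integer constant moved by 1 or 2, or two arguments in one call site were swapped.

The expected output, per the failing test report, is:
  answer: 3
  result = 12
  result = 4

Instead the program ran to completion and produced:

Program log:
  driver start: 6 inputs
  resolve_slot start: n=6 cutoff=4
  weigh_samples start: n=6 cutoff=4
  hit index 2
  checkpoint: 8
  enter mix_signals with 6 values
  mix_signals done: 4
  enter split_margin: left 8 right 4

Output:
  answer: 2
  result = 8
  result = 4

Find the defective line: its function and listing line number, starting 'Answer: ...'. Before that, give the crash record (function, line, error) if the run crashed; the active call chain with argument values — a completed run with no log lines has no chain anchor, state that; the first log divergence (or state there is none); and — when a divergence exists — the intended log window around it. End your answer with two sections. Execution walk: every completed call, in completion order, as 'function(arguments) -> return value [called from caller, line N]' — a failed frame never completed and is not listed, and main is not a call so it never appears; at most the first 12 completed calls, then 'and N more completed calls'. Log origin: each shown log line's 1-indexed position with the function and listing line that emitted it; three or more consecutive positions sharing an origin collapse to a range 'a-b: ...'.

Answer: the defect is in resolve_slot at line 12.
The tell: Log line 5 is where behavior first shows: 'checkpoint: 8' appears instead of 'checkpoint: 12'.
Call chain: main -> split_margin(8, 4) (called at line 36).
First divergence: at position 5 the run shows 'checkpoint: 8' where the working version logs 'checkpoint: 12'.
Intended log window:
  3: weigh_samples start: n=6 cutoff=4
  4: hit index 2
  5: checkpoint: 12
  6: enter mix_signals with 6 values
Execution walk:
  weigh_samples([12, 10, 4, 11, 12, 10], 4) -> 2  [called from resolve_slot, line 9]
  resolve_slot([12, 10, 4, 11, 12, 10], 4) -> 8  [called from main, line 33]
  mix_signals([12, 10, 4, 11, 12, 10]) -> 4  [called from main, line 35]
  split_margin(8, 4) -> 2  [called from main, line 36]
Origin of each log line:
  1: from main, line 32
  2: from resolve_slot, line 8
  3: from weigh_samples, line 2
  4: from resolve_slot, line 10
  5: from main, line 34
  6: from mix_signals, line 15
  7: from mix_signals, line 20
  8: from split_margin, line 24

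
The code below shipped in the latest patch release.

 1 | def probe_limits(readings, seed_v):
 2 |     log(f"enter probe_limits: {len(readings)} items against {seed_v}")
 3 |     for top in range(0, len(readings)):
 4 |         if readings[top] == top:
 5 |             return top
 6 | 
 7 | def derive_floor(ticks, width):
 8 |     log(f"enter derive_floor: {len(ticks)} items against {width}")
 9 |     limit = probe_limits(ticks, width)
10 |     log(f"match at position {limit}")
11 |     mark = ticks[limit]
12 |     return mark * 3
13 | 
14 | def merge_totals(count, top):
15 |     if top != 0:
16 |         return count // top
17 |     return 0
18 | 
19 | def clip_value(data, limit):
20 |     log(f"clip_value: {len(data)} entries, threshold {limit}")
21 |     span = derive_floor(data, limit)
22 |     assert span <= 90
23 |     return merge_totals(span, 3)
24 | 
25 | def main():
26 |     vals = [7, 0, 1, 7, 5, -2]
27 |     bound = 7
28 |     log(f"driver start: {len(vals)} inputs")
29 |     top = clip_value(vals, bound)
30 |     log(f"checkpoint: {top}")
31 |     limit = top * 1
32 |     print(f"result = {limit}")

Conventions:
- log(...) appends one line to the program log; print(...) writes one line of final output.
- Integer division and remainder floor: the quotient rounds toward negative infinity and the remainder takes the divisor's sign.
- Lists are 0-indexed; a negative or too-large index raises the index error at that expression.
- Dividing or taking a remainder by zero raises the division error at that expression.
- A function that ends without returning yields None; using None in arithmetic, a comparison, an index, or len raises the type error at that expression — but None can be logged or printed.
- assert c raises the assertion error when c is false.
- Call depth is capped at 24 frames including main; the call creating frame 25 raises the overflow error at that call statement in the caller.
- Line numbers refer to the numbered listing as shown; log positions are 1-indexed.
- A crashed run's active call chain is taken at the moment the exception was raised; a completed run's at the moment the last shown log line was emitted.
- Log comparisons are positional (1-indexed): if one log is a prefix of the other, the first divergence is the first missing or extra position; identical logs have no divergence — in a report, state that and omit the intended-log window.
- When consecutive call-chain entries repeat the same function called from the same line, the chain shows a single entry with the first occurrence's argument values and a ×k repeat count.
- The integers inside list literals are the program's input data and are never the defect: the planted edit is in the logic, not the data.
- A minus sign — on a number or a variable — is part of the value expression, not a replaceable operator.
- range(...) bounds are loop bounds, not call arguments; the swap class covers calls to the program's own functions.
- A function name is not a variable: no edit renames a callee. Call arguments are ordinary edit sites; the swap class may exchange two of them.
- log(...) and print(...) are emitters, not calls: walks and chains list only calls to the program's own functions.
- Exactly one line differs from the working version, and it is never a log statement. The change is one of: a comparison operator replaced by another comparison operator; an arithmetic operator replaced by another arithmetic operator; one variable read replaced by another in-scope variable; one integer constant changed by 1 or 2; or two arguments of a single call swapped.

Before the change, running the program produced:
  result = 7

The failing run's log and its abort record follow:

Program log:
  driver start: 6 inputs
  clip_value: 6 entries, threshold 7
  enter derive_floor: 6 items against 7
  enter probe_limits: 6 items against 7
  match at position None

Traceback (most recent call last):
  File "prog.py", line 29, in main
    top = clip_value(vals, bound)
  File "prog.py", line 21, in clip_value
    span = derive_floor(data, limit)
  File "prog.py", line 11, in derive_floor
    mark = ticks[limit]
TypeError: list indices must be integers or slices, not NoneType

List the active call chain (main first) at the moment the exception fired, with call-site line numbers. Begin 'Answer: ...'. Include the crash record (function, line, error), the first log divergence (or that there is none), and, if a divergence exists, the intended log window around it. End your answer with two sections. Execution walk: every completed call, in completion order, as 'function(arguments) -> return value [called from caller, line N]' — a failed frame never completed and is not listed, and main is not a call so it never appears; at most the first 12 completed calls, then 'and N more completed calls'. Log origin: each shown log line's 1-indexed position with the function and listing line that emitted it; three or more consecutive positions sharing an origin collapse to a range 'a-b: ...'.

Answer: main -> clip_value (called at line 29) -> derive_floor (called at line 21).
Key observation: Position 5 is the first bad log line: 'match at position None' should read 'match at position 0'.
Crash: derive_floor, line 11, TypeError.
First divergence: position 5 — the shown line 'match at position None' should read 'match at position 0'.
Intended log window:
  3: enter derive_floor: 6 items against 7
  4: enter probe_limits: 6 items against 7
  5: match at position 0
  6: checkpoint: 7
Execution walk:
  probe_limits([7, 0, 1, 7, 5, -2], 7) -> None  [called from derive_floor, line 9]
Log origins:
  1: from main, line 28
  2: from clip_value, line 20
  3: from derive_floor, line 8
  4: from probe_limits, line 2
  5: from derive_floor, line 10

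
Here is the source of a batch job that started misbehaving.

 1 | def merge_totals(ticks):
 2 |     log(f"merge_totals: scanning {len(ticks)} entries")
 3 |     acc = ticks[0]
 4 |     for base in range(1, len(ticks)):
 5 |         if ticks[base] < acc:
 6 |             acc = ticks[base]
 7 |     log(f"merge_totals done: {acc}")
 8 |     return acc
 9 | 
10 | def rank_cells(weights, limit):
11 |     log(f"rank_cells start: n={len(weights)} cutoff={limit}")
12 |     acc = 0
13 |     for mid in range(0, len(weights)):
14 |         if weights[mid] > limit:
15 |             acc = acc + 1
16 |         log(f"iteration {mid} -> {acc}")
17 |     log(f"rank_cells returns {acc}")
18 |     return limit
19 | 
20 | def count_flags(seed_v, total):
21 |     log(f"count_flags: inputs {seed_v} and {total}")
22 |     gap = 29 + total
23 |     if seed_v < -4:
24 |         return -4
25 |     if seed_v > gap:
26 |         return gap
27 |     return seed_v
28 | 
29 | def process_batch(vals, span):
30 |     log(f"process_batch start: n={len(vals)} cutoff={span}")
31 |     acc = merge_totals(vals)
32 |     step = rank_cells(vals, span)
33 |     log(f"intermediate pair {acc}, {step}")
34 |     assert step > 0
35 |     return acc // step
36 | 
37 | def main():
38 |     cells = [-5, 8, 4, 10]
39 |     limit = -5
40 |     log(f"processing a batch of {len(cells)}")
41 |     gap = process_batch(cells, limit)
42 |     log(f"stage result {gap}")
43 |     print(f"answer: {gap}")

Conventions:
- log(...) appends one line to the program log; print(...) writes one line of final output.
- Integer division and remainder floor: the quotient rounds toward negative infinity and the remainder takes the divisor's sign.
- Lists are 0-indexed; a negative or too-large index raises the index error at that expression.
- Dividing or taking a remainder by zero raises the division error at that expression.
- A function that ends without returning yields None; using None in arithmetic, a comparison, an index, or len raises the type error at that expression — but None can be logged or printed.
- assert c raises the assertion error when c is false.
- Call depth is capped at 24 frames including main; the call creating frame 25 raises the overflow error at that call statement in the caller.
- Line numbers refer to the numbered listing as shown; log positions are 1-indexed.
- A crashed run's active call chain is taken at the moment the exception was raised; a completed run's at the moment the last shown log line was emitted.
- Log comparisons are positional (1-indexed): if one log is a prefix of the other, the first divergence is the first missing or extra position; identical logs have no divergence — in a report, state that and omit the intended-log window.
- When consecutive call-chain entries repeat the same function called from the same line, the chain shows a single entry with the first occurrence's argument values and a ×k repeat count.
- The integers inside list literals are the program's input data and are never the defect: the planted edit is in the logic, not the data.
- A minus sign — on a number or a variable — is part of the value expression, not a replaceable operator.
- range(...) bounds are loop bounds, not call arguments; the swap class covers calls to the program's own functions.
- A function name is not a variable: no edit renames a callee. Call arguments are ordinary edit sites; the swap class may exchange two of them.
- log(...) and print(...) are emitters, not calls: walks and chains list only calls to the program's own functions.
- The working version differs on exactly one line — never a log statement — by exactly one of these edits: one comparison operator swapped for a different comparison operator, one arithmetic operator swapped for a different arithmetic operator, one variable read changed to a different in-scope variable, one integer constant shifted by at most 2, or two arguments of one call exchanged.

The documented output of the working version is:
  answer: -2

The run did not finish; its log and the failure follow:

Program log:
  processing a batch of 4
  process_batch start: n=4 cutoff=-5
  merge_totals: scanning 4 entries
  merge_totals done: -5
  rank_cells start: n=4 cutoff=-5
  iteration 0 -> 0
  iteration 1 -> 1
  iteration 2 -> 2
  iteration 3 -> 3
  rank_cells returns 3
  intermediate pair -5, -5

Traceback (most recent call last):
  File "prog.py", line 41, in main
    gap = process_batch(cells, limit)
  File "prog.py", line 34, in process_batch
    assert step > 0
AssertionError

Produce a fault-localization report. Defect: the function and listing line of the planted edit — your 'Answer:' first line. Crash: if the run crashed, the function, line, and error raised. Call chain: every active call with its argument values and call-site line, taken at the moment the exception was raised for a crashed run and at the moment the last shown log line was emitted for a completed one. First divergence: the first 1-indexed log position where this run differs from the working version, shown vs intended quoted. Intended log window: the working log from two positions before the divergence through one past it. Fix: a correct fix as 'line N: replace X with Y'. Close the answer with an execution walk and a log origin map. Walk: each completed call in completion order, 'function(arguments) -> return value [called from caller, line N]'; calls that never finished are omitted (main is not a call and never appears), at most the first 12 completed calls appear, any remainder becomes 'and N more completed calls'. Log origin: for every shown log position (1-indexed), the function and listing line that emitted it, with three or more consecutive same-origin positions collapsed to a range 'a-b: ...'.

Answer: the defect is in rank_cells at line 18.
The tell: Everything matches until log position 11, which reads 'intermediate pair -5, -5' in place of 'intermediate pair -5, 3'.
Crash: process_batch, line 34, AssertionError.
Call chain: main -> process_batch([-5, 8, 4, 10], -5) (called at line 41).
First divergence: position 11 — the shown line 'intermediate pair -5, -5' should read 'intermediate pair -5, 3'.
Intended log window:
  9: iteration 3 -> 3
  10: rank_cells returns 3
  11: intermediate pair -5, 3
  12: stage result -2
Execution walk:
  merge_totals([-5, 8, 4, 10]) -> -5  [called from process_batch, line 31]
  rank_cells([-5, 8, 4, 10], -5) -> -5  [called from process_batch, line 32]
Log origins:
  1: logged in main at line 40
  2: logged in process_batch at line 30
  3: logged in merge_totals at line 2
  4: logged in merge_totals at line 7
  5: logged in rank_cells at line 11
  6-9: logged in rank_cells at line 16
  10: logged in rank_cells at line 17
  11: logged in process_batch at line 33
A correct fix: line 18: replace `limit` with `acc`.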